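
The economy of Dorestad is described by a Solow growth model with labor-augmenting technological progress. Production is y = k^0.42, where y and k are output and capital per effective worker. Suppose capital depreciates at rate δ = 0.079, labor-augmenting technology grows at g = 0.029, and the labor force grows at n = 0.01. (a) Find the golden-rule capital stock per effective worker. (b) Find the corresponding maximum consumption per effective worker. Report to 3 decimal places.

(a) k_gold ≈ 8.926; (b) c_gold ≈ 1.454

Capital per effective worker breaks even when investment replaces (n + g + δ)·k; here n + g + δ = 0.118.
At the golden rule the marginal product of capital equals n+g+δ: 0.42·k^(0.42−1) = 0.118. Solving, k_gold = (0.42/0.118)^(1/0.58) ≈ 8.9255.
y_gold = 8.9255^0.42 ≈ 2.5076; c_gold = y_gold − 0.118·k_gold ≈ 1.4544.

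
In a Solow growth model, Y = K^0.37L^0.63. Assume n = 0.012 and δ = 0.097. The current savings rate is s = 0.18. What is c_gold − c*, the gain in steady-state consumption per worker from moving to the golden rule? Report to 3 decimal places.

The effective depreciation rate is n + δ = 0.012 + 0.097 = 0.109.
Current steady state (s = 0.18): k* = (0.18/0.109)^(1/0.63) ≈ 2.2171, y* = 2.2171^0.37 ≈ 1.3426, c* = (1−0.18)·1.3426 ≈ 1.1009.
Maximizing c = f(k) − (n+δ)·k gives f'(k) = n+δ, i.e. 0.37·k^(0.37−1) = 0.109, so k_gold = (0.37/0.109)^(1/0.63) ≈ 6.9583.
y_gold = 6.9583^0.37 ≈ 2.0499, c_gold = y_gold − 0.109·k_gold ≈ 1.2914.
Gain: Δc = 1.2914 − 1.1009 ≈ 0.1905.

Δc ≈ 0.190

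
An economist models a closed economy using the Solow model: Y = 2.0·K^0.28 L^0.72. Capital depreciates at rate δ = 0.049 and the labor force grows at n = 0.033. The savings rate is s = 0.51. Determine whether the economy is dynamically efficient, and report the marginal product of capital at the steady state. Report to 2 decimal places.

n + δ = 0.033 + 0.049 = 0.082.
Steady-state k*: s·A·k^0.28 = 0.082·k gives k* = (0.51·2.0/0.082)^(1/0.72) ≈ 33.1540.
MPK = 0.28·2.0·33.1540^(-0.72) ≈ 0.0450.
MPK < n+δ = 0.082, so the economy is dynamically inefficient (over-saving).

dynamically inefficient; MPK ≈ 0.05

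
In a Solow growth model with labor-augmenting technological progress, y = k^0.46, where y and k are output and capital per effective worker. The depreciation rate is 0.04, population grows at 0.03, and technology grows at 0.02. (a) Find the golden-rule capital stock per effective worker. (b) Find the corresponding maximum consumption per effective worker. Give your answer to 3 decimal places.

(a) k_gold ≈ 20.515; (b) c_gold ≈ 2.167

Break-even investment rate: n + g + δ = 0.03 + 0.02 + 0.04 = 0.09.
At the golden rule the marginal product of capital equals n+g+δ: 0.46·k^(0.46−1) = 0.09. Solving, k_gold = (0.46/0.09)^(1/0.54) ≈ 20.5147.
y_gold = 20.5147^0.46 ≈ 4.0137; c_gold = y_gold − 0.09·k_gold ≈ 2.1674.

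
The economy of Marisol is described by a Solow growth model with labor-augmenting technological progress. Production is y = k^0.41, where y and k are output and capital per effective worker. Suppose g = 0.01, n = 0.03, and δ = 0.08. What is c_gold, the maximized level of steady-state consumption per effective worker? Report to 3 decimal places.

n + g + δ = 0.03 + 0.01 + 0.08 = 0.12.
Golden rule sets MPK = n+g+δ: 0.41·k^(0.41−1) = 0.12, so k_gold = (0.41/0.12)^(1/0.59) ≈ 8.0244.
y_gold = 8.0244^0.41 ≈ 2.3486.
c_gold = y_gold − (n+g+δ)·k_gold = 2.3486 − 0.12·8.0244 ≈ 1.3857.

c_gold ≈ 1.386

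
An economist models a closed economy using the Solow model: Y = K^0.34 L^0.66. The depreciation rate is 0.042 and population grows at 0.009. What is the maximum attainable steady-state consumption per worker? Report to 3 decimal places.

c_gold ≈ 1.754

Break-even investment rate: n + δ = 0.009 + 0.042 = 0.051.
Setting f'(k) = n+δ gives 0.34·k^(0.34−1) = 0.051, hence k_gold = (0.34/0.051)^(1/0.66) ≈ 17.7152.
y_gold = 17.7152^0.34 ≈ 2.6573.
c_gold = y_gold − (n+δ)·k_gold = 2.6573 − 0.051·17.7152 ≈ 1.7538.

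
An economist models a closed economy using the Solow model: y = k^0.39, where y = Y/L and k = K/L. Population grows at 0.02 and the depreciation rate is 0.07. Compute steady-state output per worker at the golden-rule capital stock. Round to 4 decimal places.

n + δ = 0.02 + 0.07 = 0.09.
At the golden rule the marginal product of capital equals n+δ: 0.39·k^(0.39−1) = 0.09. Solving, k_gold = (0.39/0.09)^(1/0.61) ≈ 11.0655.
Output: y_gold = k_gold^0.39 = 11.0655^0.39 ≈ 2.5536.

y_gold ≈ 2.5536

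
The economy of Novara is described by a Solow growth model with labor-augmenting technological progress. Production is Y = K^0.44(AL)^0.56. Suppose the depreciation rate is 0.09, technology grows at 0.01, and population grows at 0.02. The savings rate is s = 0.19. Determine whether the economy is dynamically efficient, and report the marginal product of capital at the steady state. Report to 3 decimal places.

Capital per effective worker breaks even when investment replaces (n + g + δ)·k; here n + g + δ = 0.12.
Steady-state k*: s·k^0.44 = 0.12·k gives k* = (0.19/0.12)^(1/0.56) ≈ 2.2718.
MPK = 0.44·2.2718^(-0.56) ≈ 0.2779.
MPK > n+g+δ = 0.12, so the economy is dynamically efficient (under-saving).

dynamically efficient; MPK ≈ 0.278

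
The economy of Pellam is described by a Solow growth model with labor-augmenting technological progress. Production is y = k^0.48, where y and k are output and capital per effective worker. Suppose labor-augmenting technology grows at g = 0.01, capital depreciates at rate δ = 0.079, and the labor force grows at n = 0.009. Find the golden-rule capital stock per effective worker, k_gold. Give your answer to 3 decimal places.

The effective depreciation rate is n + g + δ = 0.009 + 0.01 + 0.079 = 0.098.
Golden rule sets MPK = n+g+δ: 0.48·k^(0.48−1) = 0.098, so k_gold = (0.48/0.098)^(1/0.52) ≈ 21.2301.

k_gold ≈ 21.230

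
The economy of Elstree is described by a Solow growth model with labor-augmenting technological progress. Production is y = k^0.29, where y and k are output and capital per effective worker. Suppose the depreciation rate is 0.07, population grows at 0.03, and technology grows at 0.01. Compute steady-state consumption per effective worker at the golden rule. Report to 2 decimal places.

Capital per effective worker breaks even when investment replaces (n + g + δ)·k; here n + g + δ = 0.11.
Setting f'(k) = n+g+δ gives 0.29·k^(0.29−1) = 0.11, hence k_gold = (0.29/0.11)^(1/0.71) ≈ 3.9171.
y_gold = 3.9171^0.29 ≈ 1.4858.
c_gold = y_gold − (n+g+δ)·k_gold = 1.4858 − 0.11·3.9171 ≈ 1.0549.

c_gold ≈ 1.05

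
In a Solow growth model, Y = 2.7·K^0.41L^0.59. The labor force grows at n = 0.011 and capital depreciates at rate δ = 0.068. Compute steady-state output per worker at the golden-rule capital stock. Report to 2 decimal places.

n + δ = 0.011 + 0.068 = 0.079.
At the golden rule the marginal product of capital equals n+δ: 0.41·2.7·k^(0.41−1) = 0.079. Solving, k_gold = (0.41·2.7/0.079)^(1/0.59) ≈ 87.7516.
Output: y_gold = 2.7·k_gold^0.41 = 2.7·87.7516^0.41 ≈ 16.9082.

y_gold ≈ 16.91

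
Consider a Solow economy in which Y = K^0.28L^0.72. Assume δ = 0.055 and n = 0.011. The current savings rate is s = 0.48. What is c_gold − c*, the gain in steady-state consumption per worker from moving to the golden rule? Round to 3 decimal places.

Δc ≈ 0.138

The effective depreciation rate is n + δ = 0.011 + 0.055 = 0.066.
Current steady state (s = 0.48): k* = (0.48/0.066)^(1/0.72) ≈ 15.7326, y* = 15.7326^0.28 ≈ 2.1632, c* = (1−0.48)·2.1632 ≈ 1.1249.
Maximizing c = f(k) − (n+δ)·k gives f'(k) = n+δ, i.e. 0.28·k^(0.28−1) = 0.066, so k_gold = (0.28/0.066)^(1/0.72) ≈ 7.4419.
y_gold = 7.4419^0.28 ≈ 1.7542, c_gold = y_gold − 0.066·k_gold ≈ 1.2630.
Gain: Δc = 1.2630 − 1.1249 ≈ 0.1381.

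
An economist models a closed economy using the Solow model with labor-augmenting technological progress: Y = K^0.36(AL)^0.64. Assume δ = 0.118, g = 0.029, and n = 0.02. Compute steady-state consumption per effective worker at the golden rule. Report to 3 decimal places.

The effective depreciation rate is n + g + δ = 0.02 + 0.029 + 0.118 = 0.167.
Golden rule sets MPK = n+g+δ: 0.36·k^(0.36−1) = 0.167, so k_gold = (0.36/0.167)^(1/0.64) ≈ 3.3207.
y_gold = 3.3207^0.36 ≈ 1.5404.
c_gold = y_gold − (n+g+δ)·k_gold = 1.5404 − 0.167·3.3207 ≈ 0.9859.

c_gold ≈ 0.986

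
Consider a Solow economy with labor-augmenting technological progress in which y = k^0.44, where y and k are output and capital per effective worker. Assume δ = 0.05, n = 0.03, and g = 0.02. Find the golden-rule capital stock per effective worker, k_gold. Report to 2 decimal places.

Break-even investment rate: n + g + δ = 0.03 + 0.02 + 0.05 = 0.1.
Golden rule sets MPK = n+g+δ: 0.44·k^(0.44−1) = 0.1, so k_gold = (0.44/0.1)^(1/0.56) ≈ 14.0936.

k_gold ≈ 14.09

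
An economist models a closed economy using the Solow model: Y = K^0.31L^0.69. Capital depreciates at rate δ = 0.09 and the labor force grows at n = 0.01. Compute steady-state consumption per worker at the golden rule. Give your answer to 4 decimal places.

c_gold ≈ 1.1471

Break-even investment rate: n + δ = 0.01 + 0.09 = 0.1.
At the golden rule the marginal product of capital equals n+δ: 0.31·k^(0.31−1) = 0.1. Solving, k_gold = (0.31/0.1)^(1/0.69) ≈ 5.1537.
y_gold = 5.1537^0.31 ≈ 1.6625.
c_gold = y_gold − (n+δ)·k_gold = 1.6625 − 0.1·5.1537 ≈ 1.1471.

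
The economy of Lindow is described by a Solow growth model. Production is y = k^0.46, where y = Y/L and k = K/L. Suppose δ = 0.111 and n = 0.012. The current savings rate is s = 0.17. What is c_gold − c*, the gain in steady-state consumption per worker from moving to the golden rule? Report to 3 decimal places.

n + δ = 0.012 + 0.111 = 0.123.
Current steady state (s = 0.17): k* = (0.17/0.123)^(1/0.54) ≈ 1.8208, y* = 1.8208^0.46 ≈ 1.3174, c* = (1−0.17)·1.3174 ≈ 1.0935.
At the golden rule the marginal product of capital equals n+δ: 0.46·k^(0.46−1) = 0.123. Solving, k_gold = (0.46/0.123)^(1/0.54) ≈ 11.5037.
y_gold = 11.5037^0.46 ≈ 3.0760, c_gold = y_gold − 0.123·k_gold ≈ 1.6610.
Gain: Δc = 1.6610 − 1.0935 ≈ 0.5676.

Δc ≈ 0.568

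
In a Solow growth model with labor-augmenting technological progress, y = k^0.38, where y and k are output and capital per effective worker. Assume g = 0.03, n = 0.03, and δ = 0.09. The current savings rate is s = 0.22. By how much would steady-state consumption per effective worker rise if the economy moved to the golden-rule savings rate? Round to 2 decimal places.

Δc ≈ 0.11

Capital per effective worker breaks even when investment replaces (n + g + δ)·k; here n + g + δ = 0.15.
Current steady state (s = 0.22): k* = (0.22/0.15)^(1/0.62) ≈ 1.8547, y* = 1.8547^0.38 ≈ 1.2646, c* = (1−0.22)·1.2646 ≈ 0.9864.
Setting f'(k) = n+g+δ gives 0.38·k^(0.38−1) = 0.15, hence k_gold = (0.38/0.15)^(1/0.62) ≈ 4.4783.
y_gold = 4.4783^0.38 ≈ 1.7678, c_gold = y_gold − 0.15·k_gold ≈ 1.0960.
Gain: Δc = 1.0960 − 0.9864 ≈ 0.1096.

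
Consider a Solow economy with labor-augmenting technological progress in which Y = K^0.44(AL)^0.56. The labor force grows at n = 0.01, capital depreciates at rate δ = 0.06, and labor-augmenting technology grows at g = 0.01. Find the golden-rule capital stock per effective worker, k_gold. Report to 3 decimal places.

k_gold ≈ 20.993

n + g + δ = 0.01 + 0.01 + 0.06 = 0.08.
Maximizing c = f(k) − (n+g+δ)·k gives f'(k) = n+g+δ, i.e. 0.44·k^(0.44−1) = 0.08, so k_gold = (0.44/0.08)^(1/0.56) ≈ 20.9931.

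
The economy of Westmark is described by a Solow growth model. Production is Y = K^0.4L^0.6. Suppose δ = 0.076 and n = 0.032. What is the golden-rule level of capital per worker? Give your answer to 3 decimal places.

k_gold ≈ 8.866

The effective depreciation rate is n + δ = 0.032 + 0.076 = 0.108.
Setting f'(k) = n+δ gives 0.4·k^(0.4−1) = 0.108, hence k_gold = (0.4/0.108)^(1/0.6) ≈ 8.8660.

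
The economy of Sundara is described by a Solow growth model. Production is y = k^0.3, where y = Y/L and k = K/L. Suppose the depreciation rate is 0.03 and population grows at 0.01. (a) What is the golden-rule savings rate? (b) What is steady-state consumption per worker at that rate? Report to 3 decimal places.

Capital per worker breaks even when investment replaces (n + δ)·k; here n + δ = 0.04.
For Cobb-Douglas, s_gold equals capital's share: s_gold = 0.3.
Golden rule sets MPK = n+δ: 0.3·k^(0.3−1) = 0.04, so k_gold = (0.3/0.04)^(1/0.7) ≈ 17.7864.
y_gold = 17.7864^0.3 ≈ 2.3715; c_gold = (1−0.3)·y_gold ≈ 1.6601.

(a) s_gold = 0.300; (b) c_gold ≈ 1.660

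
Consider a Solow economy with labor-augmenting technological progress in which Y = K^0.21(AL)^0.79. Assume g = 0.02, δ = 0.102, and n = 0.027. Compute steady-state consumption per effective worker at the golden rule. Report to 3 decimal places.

Break-even investment rate: n + g + δ = 0.027 + 0.02 + 0.102 = 0.149.
Maximizing c = f(k) − (n+g+δ)·k gives f'(k) = n+g+δ, i.e. 0.21·k^(0.21−1) = 0.149, so k_gold = (0.21/0.149)^(1/0.79) ≈ 1.5440.
y_gold = 1.5440^0.21 ≈ 1.0955.
c_gold = y_gold − (n+g+δ)·k_gold = 1.0955 − 0.149·1.5440 ≈ 0.8655.

c_gold ≈ 0.865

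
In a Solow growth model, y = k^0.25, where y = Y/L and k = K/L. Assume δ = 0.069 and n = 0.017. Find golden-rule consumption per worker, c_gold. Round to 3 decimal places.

n + δ = 0.017 + 0.069 = 0.086.
Golden rule sets MPK = n+δ: 0.25·k^(0.25−1) = 0.086, so k_gold = (0.25/0.086)^(1/0.75) ≈ 4.1488.
y_gold = 4.1488^0.25 ≈ 1.4272.
c_gold = y_gold − (n+δ)·k_gold = 1.4272 − 0.086·4.1488 ≈ 1.0704.

c_gold ≈ 1.070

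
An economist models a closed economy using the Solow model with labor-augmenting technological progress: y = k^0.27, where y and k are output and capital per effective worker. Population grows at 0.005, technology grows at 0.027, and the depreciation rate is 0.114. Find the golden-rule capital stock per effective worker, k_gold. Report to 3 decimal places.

Capital per effective worker breaks even when investment replaces (n + g + δ)·k; here n + g + δ = 0.146.
Setting f'(k) = n+g+δ gives 0.27·k^(0.27−1) = 0.146, hence k_gold = (0.27/0.146)^(1/0.73) ≈ 2.3215.

k_gold ≈ 2.321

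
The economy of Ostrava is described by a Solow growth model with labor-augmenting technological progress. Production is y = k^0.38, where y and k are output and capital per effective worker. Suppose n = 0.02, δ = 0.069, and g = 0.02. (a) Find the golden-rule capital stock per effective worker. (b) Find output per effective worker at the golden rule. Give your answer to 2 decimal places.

(a) k_gold ≈ 7.49; (b) y_gold ≈ 2.15

Capital per effective worker breaks even when investment replaces (n + g + δ)·k; here n + g + δ = 0.109.
Golden rule sets MPK = n+g+δ: 0.38·k^(0.38−1) = 0.109, so k_gold = (0.38/0.109)^(1/0.62) ≈ 7.4950.
y_gold = 7.4950^0.38 ≈ 2.1499.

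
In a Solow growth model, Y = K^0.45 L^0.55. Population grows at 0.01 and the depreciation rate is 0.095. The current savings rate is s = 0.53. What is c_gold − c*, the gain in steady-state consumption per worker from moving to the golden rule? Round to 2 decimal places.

Δc ≈ 0.04

n + δ = 0.01 + 0.095 = 0.105.
Current steady state (s = 0.53): k* = (0.53/0.105)^(1/0.55) ≈ 18.9819, y* = 18.9819^0.45 ≈ 3.7606, c* = (1−0.53)·3.7606 ≈ 1.7675.
Setting f'(k) = n+δ gives 0.45·k^(0.45−1) = 0.105, hence k_gold = (0.45/0.105)^(1/0.55) ≈ 14.0972.
y_gold = 14.0972^0.45 ≈ 3.2893, c_gold = y_gold − 0.105·k_gold ≈ 1.8091.
Gain: Δc = 1.8091 − 1.7675 ≈ 0.0417.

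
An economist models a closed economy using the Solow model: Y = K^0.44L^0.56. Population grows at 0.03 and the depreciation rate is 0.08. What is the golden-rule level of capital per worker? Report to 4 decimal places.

Break-even investment rate: n + δ = 0.03 + 0.08 = 0.11.
Setting f'(k) = n+δ gives 0.44·k^(0.44−1) = 0.11, hence k_gold = (0.44/0.11)^(1/0.56) ≈ 11.8880.

k_gold ≈ 11.8880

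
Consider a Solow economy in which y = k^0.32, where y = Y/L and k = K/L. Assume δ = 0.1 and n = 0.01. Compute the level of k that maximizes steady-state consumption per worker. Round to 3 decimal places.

The effective depreciation rate is n + δ = 0.01 + 0.1 = 0.11.
Maximizing c = f(k) − (n+δ)·k gives f'(k) = n+δ, i.e. 0.32·k^(0.32−1) = 0.11, so k_gold = (0.32/0.11)^(1/0.68) ≈ 4.8083.

k_gold ≈ 4.808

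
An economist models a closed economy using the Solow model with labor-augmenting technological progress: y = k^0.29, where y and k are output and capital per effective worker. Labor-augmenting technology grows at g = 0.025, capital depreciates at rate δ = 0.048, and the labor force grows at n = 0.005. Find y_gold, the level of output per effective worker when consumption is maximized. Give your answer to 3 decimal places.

y_gold ≈ 1.710

Capital per effective worker breaks even when investment replaces (n + g + δ)·k; here n + g + δ = 0.078.
Setting f'(k) = n+g+δ gives 0.29·k^(0.29−1) = 0.078, hence k_gold = (0.29/0.078)^(1/0.71) ≈ 6.3569.
Output: y_gold = k_gold^0.29 = 6.3569^0.29 ≈ 1.7098.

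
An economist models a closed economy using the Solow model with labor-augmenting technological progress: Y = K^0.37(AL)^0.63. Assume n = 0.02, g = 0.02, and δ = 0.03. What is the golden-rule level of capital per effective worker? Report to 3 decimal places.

k_gold ≈ 14.053

Break-even investment rate: n + g + δ = 0.02 + 0.02 + 0.03 = 0.07.
At the golden rule the marginal product of capital equals n+g+δ: 0.37·k^(0.37−1) = 0.07. Solving, k_gold = (0.37/0.07)^(1/0.63) ≈ 14.0535.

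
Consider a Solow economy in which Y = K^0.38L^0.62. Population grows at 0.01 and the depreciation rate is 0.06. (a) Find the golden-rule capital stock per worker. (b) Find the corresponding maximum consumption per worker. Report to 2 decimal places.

The effective depreciation rate is n + δ = 0.01 + 0.06 = 0.07.
Setting f'(k) = n+δ gives 0.38·k^(0.38−1) = 0.07, hence k_gold = (0.38/0.07)^(1/0.62) ≈ 15.3101.
y_gold = 15.3101^0.38 ≈ 2.8203; c_gold = y_gold − 0.07·k_gold ≈ 1.7486.

(a) k_gold ≈ 15.31; (b) c_gold ≈ 1.75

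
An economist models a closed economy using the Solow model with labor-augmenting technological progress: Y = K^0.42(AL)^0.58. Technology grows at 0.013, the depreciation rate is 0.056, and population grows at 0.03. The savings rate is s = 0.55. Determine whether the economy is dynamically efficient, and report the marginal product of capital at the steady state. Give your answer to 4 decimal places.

The effective depreciation rate is n + g + δ = 0.03 + 0.013 + 0.056 = 0.099.
Steady-state k*: s·k^0.42 = 0.099·k gives k* = (0.55/0.099)^(1/0.58) ≈ 19.2315.
MPK = 0.42·19.2315^(-0.58) ≈ 0.0756.
MPK < n+g+δ = 0.099, so the economy is dynamically inefficient (over-saving).

dynamically inefficient; MPK ≈ 0.0756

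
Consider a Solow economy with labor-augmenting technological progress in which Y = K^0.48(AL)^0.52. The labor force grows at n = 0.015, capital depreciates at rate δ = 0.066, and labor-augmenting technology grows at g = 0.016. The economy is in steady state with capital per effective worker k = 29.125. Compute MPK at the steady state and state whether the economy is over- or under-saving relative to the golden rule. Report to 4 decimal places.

over-saving; MPK ≈ 0.0831

Capital per effective worker breaks even when investment replaces (n + g + δ)·k; here n + g + δ = 0.097.
MPK = 0.48·k^(0.48−1) = 0.48·29.125^(-0.52) ≈ 0.0831.
MPK < 0.097, so the economy is dynamically inefficient (over-saving).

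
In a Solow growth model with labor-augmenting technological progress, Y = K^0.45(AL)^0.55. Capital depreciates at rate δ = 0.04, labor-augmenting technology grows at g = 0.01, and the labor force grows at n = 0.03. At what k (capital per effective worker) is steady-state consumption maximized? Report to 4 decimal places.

n + g + δ = 0.03 + 0.01 + 0.04 = 0.08.
Setting f'(k) = n+g+δ gives 0.45·k^(0.45−1) = 0.08, hence k_gold = (0.45/0.08)^(1/0.55) ≈ 23.1132.

k_gold ≈ 23.1132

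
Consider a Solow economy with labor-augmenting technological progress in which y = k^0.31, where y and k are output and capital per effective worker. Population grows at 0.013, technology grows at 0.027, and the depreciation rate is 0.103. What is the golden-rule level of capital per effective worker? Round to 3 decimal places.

Capital per effective worker breaks even when investment replaces (n + g + δ)·k; here n + g + δ = 0.143.
At the golden rule the marginal product of capital equals n+g+δ: 0.31·k^(0.31−1) = 0.143. Solving, k_gold = (0.31/0.143)^(1/0.69) ≈ 3.0690.

k_gold ≈ 3.069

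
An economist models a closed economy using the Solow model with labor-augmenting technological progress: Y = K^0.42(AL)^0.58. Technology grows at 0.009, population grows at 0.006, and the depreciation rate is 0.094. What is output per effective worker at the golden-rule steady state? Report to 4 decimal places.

The effective depreciation rate is n + g + δ = 0.006 + 0.009 + 0.094 = 0.109.
Maximizing c = f(k) − (n+g+δ)·k gives f'(k) = n+g+δ, i.e. 0.42·k^(0.42−1) = 0.109, so k_gold = (0.42/0.109)^(1/0.58) ≈ 10.2339.
Output: y_gold = k_gold^0.42 = 10.2339^0.42 ≈ 2.6559.

y_gold ≈ 2.6559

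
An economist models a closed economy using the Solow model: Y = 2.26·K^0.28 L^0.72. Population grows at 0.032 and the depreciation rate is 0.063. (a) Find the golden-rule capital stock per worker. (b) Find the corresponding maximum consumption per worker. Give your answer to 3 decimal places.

(a) k_gold ≈ 13.925; (b) c_gold ≈ 3.402

Break-even investment rate: n + δ = 0.032 + 0.063 = 0.095.
Golden rule sets MPK = n+δ: 0.28·2.26·k^(0.28−1) = 0.095, so k_gold = (0.28·2.26/0.095)^(1/0.72) ≈ 13.9255.
y_gold = 2.26·13.9255^0.28 ≈ 4.7247; c_gold = y_gold − 0.095·k_gold ≈ 3.4018.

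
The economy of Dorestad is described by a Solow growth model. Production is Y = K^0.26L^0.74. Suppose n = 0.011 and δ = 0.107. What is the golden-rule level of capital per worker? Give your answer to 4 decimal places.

Capital per worker breaks even when investment replaces (n + δ)·k; here n + δ = 0.118.
Setting f'(k) = n+δ gives 0.26·k^(0.26−1) = 0.118, hence k_gold = (0.26/0.118)^(1/0.74) ≈ 2.9083.

k_gold ≈ 2.9083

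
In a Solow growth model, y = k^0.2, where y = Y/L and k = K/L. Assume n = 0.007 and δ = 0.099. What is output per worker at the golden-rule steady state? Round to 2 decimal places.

Break-even investment rate: n + δ = 0.007 + 0.099 = 0.106.
Golden rule sets MPK = n+δ: 0.2·k^(0.2−1) = 0.106, so k_gold = (0.2/0.106)^(1/0.8) ≈ 2.2113.
Output: y_gold = k_gold^0.2 = 2.2113^0.2 ≈ 1.1720.

y_gold ≈ 1.17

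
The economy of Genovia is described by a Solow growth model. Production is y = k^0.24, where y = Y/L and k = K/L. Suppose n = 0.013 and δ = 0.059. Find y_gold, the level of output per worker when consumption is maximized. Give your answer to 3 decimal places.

y_gold ≈ 1.463

n + δ = 0.013 + 0.059 = 0.072.
Golden rule sets MPK = n+δ: 0.24·k^(0.24−1) = 0.072, so k_gold = (0.24/0.072)^(1/0.76) ≈ 4.8753.
Output: y_gold = k_gold^0.24 = 4.8753^0.24 ≈ 1.4626.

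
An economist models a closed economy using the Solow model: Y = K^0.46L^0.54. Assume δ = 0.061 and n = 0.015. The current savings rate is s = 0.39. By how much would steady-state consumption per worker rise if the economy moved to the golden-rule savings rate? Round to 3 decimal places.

The effective depreciation rate is n + δ = 0.015 + 0.061 = 0.076.
Current steady state (s = 0.39): k* = (0.39/0.076)^(1/0.54) ≈ 20.6671, y* = 20.6671^0.46 ≈ 4.0274, c* = (1−0.39)·4.0274 ≈ 2.4567.
Golden rule sets MPK = n+δ: 0.46·k^(0.46−1) = 0.076, so k_gold = (0.46/0.076)^(1/0.54) ≈ 28.0572.
y_gold = 28.0572^0.46 ≈ 4.6355, c_gold = y_gold − 0.076·k_gold ≈ 2.5032.
Gain: Δc = 2.5032 − 2.4567 ≈ 0.0465.

Δc ≈ 0.046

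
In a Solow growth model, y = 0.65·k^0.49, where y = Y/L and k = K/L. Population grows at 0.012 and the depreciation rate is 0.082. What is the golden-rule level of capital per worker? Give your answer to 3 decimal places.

Break-even investment rate: n + δ = 0.012 + 0.082 = 0.094.
At the golden rule the marginal product of capital equals n+δ: 0.49·0.65·k^(0.49−1) = 0.094. Solving, k_gold = (0.49·0.65/0.094)^(1/0.51) ≈ 10.9441.

k_gold ≈ 10.944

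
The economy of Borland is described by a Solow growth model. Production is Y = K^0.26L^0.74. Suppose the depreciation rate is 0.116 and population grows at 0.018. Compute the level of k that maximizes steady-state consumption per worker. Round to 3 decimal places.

k_gold ≈ 2.449

Break-even investment rate: n + δ = 0.018 + 0.116 = 0.134.
At the golden rule the marginal product of capital equals n+δ: 0.26·k^(0.26−1) = 0.134. Solving, k_gold = (0.26/0.134)^(1/0.74) ≈ 2.4491.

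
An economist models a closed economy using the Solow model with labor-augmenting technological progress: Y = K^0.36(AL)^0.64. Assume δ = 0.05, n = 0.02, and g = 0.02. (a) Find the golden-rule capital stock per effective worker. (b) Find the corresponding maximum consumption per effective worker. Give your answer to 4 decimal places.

(a) k_gold ≈ 8.7241; (b) c_gold ≈ 1.3958

n + g + δ = 0.02 + 0.02 + 0.05 = 0.09.
Maximizing c = f(k) − (n+g+δ)·k gives f'(k) = n+g+δ, i.e. 0.36·k^(0.36−1) = 0.09, so k_gold = (0.36/0.09)^(1/0.64) ≈ 8.7241.
y_gold = 8.7241^0.36 ≈ 2.1810; c_gold = y_gold − 0.09·k_gold ≈ 1.3958.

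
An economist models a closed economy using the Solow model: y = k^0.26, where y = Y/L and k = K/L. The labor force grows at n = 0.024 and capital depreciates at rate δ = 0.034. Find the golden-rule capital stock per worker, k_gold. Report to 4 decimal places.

k_gold ≈ 7.5939

Capital per worker breaks even when investment replaces (n + δ)·k; here n + δ = 0.058.
At the golden rule the marginal product of capital equals n+δ: 0.26·k^(0.26−1) = 0.058. Solving, k_gold = (0.26/0.058)^(1/0.74) ≈ 7.5939.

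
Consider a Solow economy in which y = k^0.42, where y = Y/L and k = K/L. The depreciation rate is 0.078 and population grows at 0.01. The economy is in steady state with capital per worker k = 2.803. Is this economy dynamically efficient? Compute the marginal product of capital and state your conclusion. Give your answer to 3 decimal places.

The effective depreciation rate is n + δ = 0.01 + 0.078 = 0.088.
MPK = 0.42·k^(0.42−1) = 0.42·2.803^(-0.58) ≈ 0.2310.
MPK > 0.088, so the economy is dynamically efficient (under-saving).

dynamically efficient; MPK ≈ 0.231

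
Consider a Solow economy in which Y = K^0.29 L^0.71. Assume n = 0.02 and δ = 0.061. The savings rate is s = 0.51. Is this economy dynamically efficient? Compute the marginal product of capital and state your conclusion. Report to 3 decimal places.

Break-even investment rate: n + δ = 0.02 + 0.061 = 0.081.
Steady-state k*: s·k^0.29 = 0.081·k gives k* = (0.51/0.081)^(1/0.71) ≈ 13.3497.
MPK = 0.29·13.3497^(-0.71) ≈ 0.0461.
MPK < n+δ = 0.081, so the economy is dynamically inefficient (over-saving).

dynamically inefficient; MPK ≈ 0.046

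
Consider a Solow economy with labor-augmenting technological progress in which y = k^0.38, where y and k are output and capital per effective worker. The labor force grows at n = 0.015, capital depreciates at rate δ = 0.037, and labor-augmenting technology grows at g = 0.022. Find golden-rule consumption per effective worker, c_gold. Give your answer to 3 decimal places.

c_gold ≈ 1.690

Break-even investment rate: n + g + δ = 0.015 + 0.022 + 0.037 = 0.074.
Golden rule sets MPK = n+g+δ: 0.38·k^(0.38−1) = 0.074, so k_gold = (0.38/0.074)^(1/0.62) ≈ 13.9975.
y_gold = 13.9975^0.38 ≈ 2.7258.
c_gold = y_gold − (n+g+δ)·k_gold = 2.7258 − 0.074·13.9975 ≈ 1.6900.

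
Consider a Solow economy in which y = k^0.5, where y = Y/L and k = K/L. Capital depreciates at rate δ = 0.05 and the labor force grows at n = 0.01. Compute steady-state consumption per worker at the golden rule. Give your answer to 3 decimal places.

n + δ = 0.01 + 0.05 = 0.06.
At the golden rule the marginal product of capital equals n+δ: 0.5·k^(0.5−1) = 0.06. Solving, k_gold = (0.5/0.06)^(1/0.5) ≈ 69.4444.
y_gold = 69.4444^0.5 ≈ 8.3333.
c_gold = y_gold − (n+δ)·k_gold = 8.3333 − 0.06·69.4444 ≈ 4.1667.

c_gold ≈ 4.167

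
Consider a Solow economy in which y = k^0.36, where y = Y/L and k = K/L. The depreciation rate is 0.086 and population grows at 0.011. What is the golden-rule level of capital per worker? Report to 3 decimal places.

Break-even investment rate: n + δ = 0.011 + 0.086 = 0.097.
Golden rule sets MPK = n+δ: 0.36·k^(0.36−1) = 0.097, so k_gold = (0.36/0.097)^(1/0.64) ≈ 7.7605.

k_gold ≈ 7.761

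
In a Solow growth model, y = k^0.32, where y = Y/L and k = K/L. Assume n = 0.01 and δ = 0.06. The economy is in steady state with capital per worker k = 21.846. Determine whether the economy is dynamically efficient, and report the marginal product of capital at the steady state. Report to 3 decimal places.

dynamically inefficient; MPK ≈ 0.039

Break-even investment rate: n + δ = 0.01 + 0.06 = 0.07.
MPK = 0.32·k^(0.32−1) = 0.32·21.846^(-0.68) ≈ 0.0393.
MPK < 0.07, so the economy is dynamically inefficient (over-saving).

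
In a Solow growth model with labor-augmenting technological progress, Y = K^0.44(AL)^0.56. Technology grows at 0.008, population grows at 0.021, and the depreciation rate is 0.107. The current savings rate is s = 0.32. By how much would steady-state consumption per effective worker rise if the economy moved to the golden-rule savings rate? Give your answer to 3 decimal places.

Capital per effective worker breaks even when investment replaces (n + g + δ)·k; here n + g + δ = 0.136.
Current steady state (s = 0.32): k* = (0.32/0.136)^(1/0.56) ≈ 4.6088, y* = 4.6088^0.44 ≈ 1.9588, c* = (1−0.32)·1.9588 ≈ 1.3320.
At the golden rule the marginal product of capital equals n+g+δ: 0.44·k^(0.44−1) = 0.136. Solving, k_gold = (0.44/0.136)^(1/0.56) ≈ 8.1388.
y_gold = 8.1388^0.44 ≈ 2.5156, c_gold = y_gold − 0.136·k_gold ≈ 1.4088.
Gain: Δc = 1.4088 − 1.3320 ≈ 0.0768.

Δc ≈ 0.077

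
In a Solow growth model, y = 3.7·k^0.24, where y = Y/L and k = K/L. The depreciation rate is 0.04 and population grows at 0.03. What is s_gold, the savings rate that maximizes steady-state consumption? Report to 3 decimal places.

Break-even investment rate: n + δ = 0.03 + 0.04 = 0.07.
At the golden rule MPK = n+δ, and in any Cobb-Douglas steady state s = (n+δ)·k/y = MPK·k/y = capital's share 0.24.

s_gold = 0.240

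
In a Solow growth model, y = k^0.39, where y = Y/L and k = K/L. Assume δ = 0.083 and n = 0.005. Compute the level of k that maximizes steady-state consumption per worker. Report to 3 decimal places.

Capital per worker breaks even when investment replaces (n + δ)·k; here n + δ = 0.088.
Setting f'(k) = n+δ gives 0.39·k^(0.39−1) = 0.088, hence k_gold = (0.39/0.088)^(1/0.61) ≈ 11.4808.

k_gold ≈ 11.481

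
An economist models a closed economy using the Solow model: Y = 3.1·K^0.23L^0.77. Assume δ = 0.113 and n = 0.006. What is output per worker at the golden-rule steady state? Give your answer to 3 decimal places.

Break-even investment rate: n + δ = 0.006 + 0.113 = 0.119.
Golden rule sets MPK = n+δ: 0.23·3.1·k^(0.23−1) = 0.119, so k_gold = (0.23·3.1/0.119)^(1/0.77) ≈ 10.2281.
Output: y_gold = 3.1·k_gold^0.23 = 3.1·10.2281^0.23 ≈ 5.2919.

y_gold ≈ 5.292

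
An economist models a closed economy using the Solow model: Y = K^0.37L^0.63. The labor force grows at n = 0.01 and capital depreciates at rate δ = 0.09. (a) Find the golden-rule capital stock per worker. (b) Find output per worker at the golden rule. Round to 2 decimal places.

(a) k_gold ≈ 7.98; (b) y_gold ≈ 2.16

Break-even investment rate: n + δ = 0.01 + 0.09 = 0.1.
Maximizing c = f(k) − (n+δ)·k gives f'(k) = n+δ, i.e. 0.37·k^(0.37−1) = 0.1, so k_gold = (0.37/0.1)^(1/0.63) ≈ 7.9782.
y_gold = 7.9782^0.37 ≈ 2.1563.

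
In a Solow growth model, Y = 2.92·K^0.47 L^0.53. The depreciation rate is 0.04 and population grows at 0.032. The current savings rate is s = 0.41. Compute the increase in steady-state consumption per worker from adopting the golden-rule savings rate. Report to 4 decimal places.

Δc ≈ 0.2910

The effective depreciation rate is n + δ = 0.032 + 0.04 = 0.072.
Current steady state (s = 0.41): k* = (0.41·2.92/0.072)^(1/0.53) ≈ 201.1226, y* = 2.92·201.1226^0.47 ≈ 35.3191, c* = (1−0.41)·35.3191 ≈ 20.8383.
Maximizing c = f(k) − (n+δ)·k gives f'(k) = n+δ, i.e. 0.47·2.92·k^(0.47−1) = 0.072, so k_gold = (0.47·2.92/0.072)^(1/0.53) ≈ 260.2400.
y_gold = 2.92·260.2400^0.47 ≈ 39.8665, c_gold = y_gold − 0.072·k_gold ≈ 21.1293.
Gain: Δc = 21.1293 − 20.8383 ≈ 0.2910.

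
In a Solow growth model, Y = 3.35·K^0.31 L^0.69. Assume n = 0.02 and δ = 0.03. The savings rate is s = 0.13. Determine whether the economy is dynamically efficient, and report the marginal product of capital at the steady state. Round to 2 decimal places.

n + δ = 0.02 + 0.03 = 0.05.
Steady-state k*: s·A·k^0.31 = 0.05·k gives k* = (0.13·3.35/0.05)^(1/0.69) ≈ 23.0327.
MPK = 0.31·3.35·23.0327^(-0.69) ≈ 0.1192.
MPK > n+δ = 0.05, so the economy is dynamically efficient (under-saving).

dynamically efficient; MPK ≈ 0.12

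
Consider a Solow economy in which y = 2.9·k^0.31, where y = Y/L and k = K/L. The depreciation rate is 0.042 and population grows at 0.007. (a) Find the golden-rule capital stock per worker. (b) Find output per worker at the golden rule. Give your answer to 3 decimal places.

(a) k_gold ≈ 67.803; (b) y_gold ≈ 10.717

Break-even investment rate: n + δ = 0.007 + 0.042 = 0.049.
At the golden rule the marginal product of capital equals n+δ: 0.31·2.9·k^(0.31−1) = 0.049. Solving, k_gold = (0.31·2.9/0.049)^(1/0.69) ≈ 67.8034.
y_gold = 2.9·67.8034^0.31 ≈ 10.7173.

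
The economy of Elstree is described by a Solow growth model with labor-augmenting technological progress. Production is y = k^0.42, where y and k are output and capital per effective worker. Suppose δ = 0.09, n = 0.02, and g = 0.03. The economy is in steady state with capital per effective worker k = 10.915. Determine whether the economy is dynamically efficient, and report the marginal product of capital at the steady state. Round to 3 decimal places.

dynamically inefficient; MPK ≈ 0.105

Capital per effective worker breaks even when investment replaces (n + g + δ)·k; here n + g + δ = 0.14.
MPK = 0.42·k^(0.42−1) = 0.42·10.915^(-0.58) ≈ 0.1050.
MPK < 0.14, so the economy is dynamically inefficient (over-saving).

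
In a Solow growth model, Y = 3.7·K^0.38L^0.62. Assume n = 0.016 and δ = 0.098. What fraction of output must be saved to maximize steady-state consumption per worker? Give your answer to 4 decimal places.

n + δ = 0.016 + 0.098 = 0.114.
At the golden rule MPK = n+δ, and in any Cobb-Douglas steady state s = (n+δ)·k/y = MPK·k/y = capital's share 0.38.

s_gold = 0.3800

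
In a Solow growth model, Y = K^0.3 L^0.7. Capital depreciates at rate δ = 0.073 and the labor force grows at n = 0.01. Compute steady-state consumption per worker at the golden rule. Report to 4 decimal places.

c_gold ≈ 1.2141

n + δ = 0.01 + 0.073 = 0.083.
At the golden rule the marginal product of capital equals n+δ: 0.3·k^(0.3−1) = 0.083. Solving, k_gold = (0.3/0.083)^(1/0.7) ≈ 6.2691.
y_gold = 6.2691^0.3 ≈ 1.7344.
c_gold = y_gold − (n+δ)·k_gold = 1.7344 − 0.083·6.2691 ≈ 1.2141.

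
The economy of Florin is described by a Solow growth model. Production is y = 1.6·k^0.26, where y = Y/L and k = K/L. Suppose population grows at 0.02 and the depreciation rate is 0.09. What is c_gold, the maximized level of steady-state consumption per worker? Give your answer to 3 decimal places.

c_gold ≈ 1.889

n + δ = 0.02 + 0.09 = 0.11.
Setting f'(k) = n+δ gives 0.26·1.6·k^(0.26−1) = 0.11, hence k_gold = (0.26·1.6/0.11)^(1/0.74) ≈ 6.0350.
y_gold = 1.6·6.0350^0.26 ≈ 2.5533.
c_gold = y_gold − (n+δ)·k_gold = 2.5533 − 0.11·6.0350 ≈ 1.8894.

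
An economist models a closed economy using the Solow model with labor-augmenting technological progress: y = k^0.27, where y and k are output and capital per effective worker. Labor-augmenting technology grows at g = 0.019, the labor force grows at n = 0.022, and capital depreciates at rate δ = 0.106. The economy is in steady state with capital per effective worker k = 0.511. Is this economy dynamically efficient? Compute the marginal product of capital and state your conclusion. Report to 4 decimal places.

dynamically efficient; MPK ≈ 0.4408

n + g + δ = 0.022 + 0.019 + 0.106 = 0.147.
MPK = 0.27·k^(0.27−1) = 0.27·0.511^(-0.73) ≈ 0.4408.
MPK > 0.147, so the economy is dynamically efficient (under-saving).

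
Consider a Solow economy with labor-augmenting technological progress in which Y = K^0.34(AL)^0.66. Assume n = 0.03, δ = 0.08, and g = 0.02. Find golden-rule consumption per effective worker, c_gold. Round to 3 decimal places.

Break-even investment rate: n + g + δ = 0.03 + 0.02 + 0.08 = 0.13.
At the golden rule the marginal product of capital equals n+g+δ: 0.34·k^(0.34−1) = 0.13. Solving, k_gold = (0.34/0.13)^(1/0.66) ≈ 4.2917.
y_gold = 4.2917^0.34 ≈ 1.6409.
c_gold = y_gold − (n+g+δ)·k_gold = 1.6409 − 0.13·4.2917 ≈ 1.0830.

c_gold ≈ 1.083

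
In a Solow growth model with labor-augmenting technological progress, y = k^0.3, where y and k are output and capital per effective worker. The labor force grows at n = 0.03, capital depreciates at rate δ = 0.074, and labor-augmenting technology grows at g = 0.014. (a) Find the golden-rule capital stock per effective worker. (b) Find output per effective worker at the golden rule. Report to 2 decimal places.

(a) k_gold ≈ 3.79; (b) y_gold ≈ 1.49

Capital per effective worker breaks even when investment replaces (n + g + δ)·k; here n + g + δ = 0.118.
Golden rule sets MPK = n+g+δ: 0.3·k^(0.3−1) = 0.118, so k_gold = (0.3/0.118)^(1/0.7) ≈ 3.7924.
y_gold = 3.7924^0.3 ≈ 1.4917.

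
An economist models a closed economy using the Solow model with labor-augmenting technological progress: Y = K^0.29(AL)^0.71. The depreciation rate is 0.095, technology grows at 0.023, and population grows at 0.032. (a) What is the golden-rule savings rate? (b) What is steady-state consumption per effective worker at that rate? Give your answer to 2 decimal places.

n + g + δ = 0.032 + 0.023 + 0.095 = 0.15.
For Cobb-Douglas, s_gold equals capital's share: s_gold = 0.29.
At the golden rule the marginal product of capital equals n+g+δ: 0.29·k^(0.29−1) = 0.15. Solving, k_gold = (0.29/0.15)^(1/0.71) ≈ 2.5307.
y_gold = 2.5307^0.29 ≈ 1.3090; c_gold = (1−0.29)·y_gold ≈ 0.9294.

(a) s_gold = 0.29; (b) c_gold ≈ 0.93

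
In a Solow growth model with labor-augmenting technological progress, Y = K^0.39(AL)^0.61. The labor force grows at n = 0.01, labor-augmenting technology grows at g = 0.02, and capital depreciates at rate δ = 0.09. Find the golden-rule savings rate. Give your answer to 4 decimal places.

s_gold = 0.3900

n + g + δ = 0.01 + 0.02 + 0.09 = 0.12.
At the golden rule MPK = n+g+δ, and in any Cobb-Douglas steady state s = (n+g+δ)·k/y = MPK·k/y = capital's share 0.39.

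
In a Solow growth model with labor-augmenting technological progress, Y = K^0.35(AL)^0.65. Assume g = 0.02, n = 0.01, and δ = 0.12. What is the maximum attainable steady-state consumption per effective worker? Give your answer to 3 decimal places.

c_gold ≈ 1.026

Break-even investment rate: n + g + δ = 0.01 + 0.02 + 0.12 = 0.15.
At the golden rule the marginal product of capital equals n+g+δ: 0.35·k^(0.35−1) = 0.15. Solving, k_gold = (0.35/0.15)^(1/0.65) ≈ 3.6823.
y_gold = 3.6823^0.35 ≈ 1.5781.
c_gold = y_gold − (n+g+δ)·k_gold = 1.5781 − 0.15·3.6823 ≈ 1.0258.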